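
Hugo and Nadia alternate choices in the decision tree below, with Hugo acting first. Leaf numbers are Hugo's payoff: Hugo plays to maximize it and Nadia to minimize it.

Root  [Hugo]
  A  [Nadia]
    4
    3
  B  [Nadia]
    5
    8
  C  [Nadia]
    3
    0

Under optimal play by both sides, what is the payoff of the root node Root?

A (Nadia): min(4, 3) = 3
B (Nadia): min(5, 8) = 5
C (Nadia): min(3, 0) = 0
Root (Hugo): max(3, 5, 0) = 5

5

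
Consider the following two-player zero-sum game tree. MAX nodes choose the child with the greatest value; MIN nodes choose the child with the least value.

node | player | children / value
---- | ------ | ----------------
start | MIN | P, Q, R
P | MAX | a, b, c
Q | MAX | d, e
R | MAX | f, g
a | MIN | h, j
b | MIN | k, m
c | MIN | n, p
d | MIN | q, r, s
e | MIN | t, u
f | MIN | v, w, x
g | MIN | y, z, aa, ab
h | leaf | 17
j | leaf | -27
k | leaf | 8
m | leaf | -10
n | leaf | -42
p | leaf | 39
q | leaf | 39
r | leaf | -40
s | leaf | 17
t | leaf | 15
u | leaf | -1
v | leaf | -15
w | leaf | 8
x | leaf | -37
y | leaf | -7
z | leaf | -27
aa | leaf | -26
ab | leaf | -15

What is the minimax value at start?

-27

a (MIN): min(17, -27) = -27
b (MIN): min(8, -10) = -10
c (MIN): min(-42, 39) = -42
P (MAX): max(-27, -10, -42) = -10
d (MIN): min(39, -40, 17) = -40
e (MIN): min(15, -1) = -1
Q (MAX): max(-40, -1) = -1
f (MIN): min(-15, 8, -37) = -37
g (MIN): min(-7, -27, -26, -15) = -27
R (MAX): max(-37, -27) = -27
start (MIN): min(-10, -1, -27) = -27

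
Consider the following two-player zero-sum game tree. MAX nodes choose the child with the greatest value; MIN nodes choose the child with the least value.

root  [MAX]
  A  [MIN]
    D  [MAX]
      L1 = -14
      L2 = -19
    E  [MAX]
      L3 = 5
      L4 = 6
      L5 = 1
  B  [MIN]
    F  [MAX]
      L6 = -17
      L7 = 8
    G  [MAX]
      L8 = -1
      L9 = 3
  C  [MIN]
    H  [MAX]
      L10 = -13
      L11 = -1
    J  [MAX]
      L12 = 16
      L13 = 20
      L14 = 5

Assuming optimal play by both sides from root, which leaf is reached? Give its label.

D (MAX): max(-14, -19) = -14
E (MAX): max(5, 6, 1) = 6
A (MIN): min(-14, 6) = -14
F (MAX): max(-17, 8) = 8
G (MAX): max(-1, 3) = 3
B (MIN): min(8, 3) = 3
H (MAX): max(-13, -1) = -1
J (MAX): max(16, 20, 5) = 20
C (MIN): min(-1, 20) = -1
root (MAX): max(-14, 3, -1) = 3
At root, MAX picks B (highest: 3).
At B, MIN picks G (lowest: 3).
At G, MAX picks L9 (highest: 3).
Terminal value 3.

L9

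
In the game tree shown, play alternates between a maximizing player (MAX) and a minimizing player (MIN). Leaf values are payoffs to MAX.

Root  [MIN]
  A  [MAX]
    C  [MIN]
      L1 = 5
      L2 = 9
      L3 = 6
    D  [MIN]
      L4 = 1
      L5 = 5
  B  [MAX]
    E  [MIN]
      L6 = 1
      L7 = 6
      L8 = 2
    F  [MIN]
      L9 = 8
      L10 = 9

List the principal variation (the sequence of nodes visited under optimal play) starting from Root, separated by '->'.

C (MIN): min(5, 9, 6) = 5
D (MIN): min(1, 5) = 1
A (MAX): max(5, 1) = 5
E (MIN): min(1, 6, 2) = 1
F (MIN): min(8, 9) = 8
B (MAX): max(1, 8) = 8
Root (MIN): min(5, 8) = 5
At Root, MIN picks A (lowest: 5).
At A, MAX picks C (highest: 5).
At C, MIN picks L1 (lowest: 5).
Terminal value 5.

Root -> A -> C -> L1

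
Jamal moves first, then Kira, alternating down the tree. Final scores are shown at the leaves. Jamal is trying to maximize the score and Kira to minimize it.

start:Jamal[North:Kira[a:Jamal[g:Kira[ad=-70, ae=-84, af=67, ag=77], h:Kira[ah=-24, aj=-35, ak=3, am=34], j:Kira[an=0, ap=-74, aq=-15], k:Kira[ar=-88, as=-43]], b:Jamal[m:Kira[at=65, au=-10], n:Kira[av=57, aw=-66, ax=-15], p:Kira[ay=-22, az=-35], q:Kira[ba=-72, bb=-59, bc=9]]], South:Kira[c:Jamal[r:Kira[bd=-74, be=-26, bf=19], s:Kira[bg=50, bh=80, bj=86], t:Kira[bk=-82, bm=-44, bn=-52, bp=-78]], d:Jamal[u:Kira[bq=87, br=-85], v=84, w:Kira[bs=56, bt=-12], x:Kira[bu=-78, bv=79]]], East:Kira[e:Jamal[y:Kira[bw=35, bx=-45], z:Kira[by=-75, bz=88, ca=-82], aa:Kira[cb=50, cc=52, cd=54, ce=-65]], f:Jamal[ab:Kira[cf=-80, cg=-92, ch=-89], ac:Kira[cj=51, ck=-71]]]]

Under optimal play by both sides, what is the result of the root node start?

g (Kira): min(-70, -84, 67, 77) = -84
h (Kira): min(-24, -35, 3, 34) = -35
j (Kira): min(0, -74, -15) = -74
k (Kira): min(-88, -43) = -88
a (Jamal): max(-84, -35, -74, -88) = -35
m (Kira): min(65, -10) = -10
n (Kira): min(57, -66, -15) = -66
p (Kira): min(-22, -35) = -35
q (Kira): min(-72, -59, 9) = -72
b (Jamal): max(-10, -66, -35, -72) = -10
North (Kira): min(-35, -10) = -35
r (Kira): min(-74, -26, 19) = -74
s (Kira): min(50, 80, 86) = 50
t (Kira): min(-82, -44, -52, -78) = -82
c (Jamal): max(-74, 50, -82) = 50
u (Kira): min(87, -85) = -85
w (Kira): min(56, -12) = -12
x (Kira): min(-78, 79) = -78
d (Jamal): max(-85, 84, -12, -78) = 84
South (Kira): min(50, 84) = 50
y (Kira): min(35, -45) = -45
z (Kira): min(-75, 88, -82) = -82
aa (Kira): min(50, 52, 54, -65) = -65
e (Jamal): max(-45, -82, -65) = -45
ab (Kira): min(-80, -92, -89) = -92
ac (Kira): min(51, -71) = -71
f (Jamal): max(-92, -71) = -71
East (Kira): min(-45, -71) = -71
start (Jamal): max(-35, 50, -71) = 50

50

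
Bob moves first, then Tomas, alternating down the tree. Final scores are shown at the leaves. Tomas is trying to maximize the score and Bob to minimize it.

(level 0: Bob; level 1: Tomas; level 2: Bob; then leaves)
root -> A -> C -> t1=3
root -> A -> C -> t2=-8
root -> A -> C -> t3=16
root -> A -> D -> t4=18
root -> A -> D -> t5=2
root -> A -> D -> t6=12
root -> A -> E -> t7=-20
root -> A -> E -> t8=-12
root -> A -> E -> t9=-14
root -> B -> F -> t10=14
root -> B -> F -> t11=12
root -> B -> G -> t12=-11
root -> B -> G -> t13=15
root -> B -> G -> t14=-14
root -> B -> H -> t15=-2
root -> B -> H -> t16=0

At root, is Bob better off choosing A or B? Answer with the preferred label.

C (Bob): min(3, -8, 16) = -8
D (Bob): min(18, 2, 12) = 2
E (Bob): min(-20, -12, -14) = -20
A (Tomas): max(-8, 2, -20) = 2
F (Bob): min(14, 12) = 12
G (Bob): min(-11, 15, -14) = -14
H (Bob): min(-2, 0) = -2
B (Tomas): max(12, -14, -2) = 12
Bob prefers the lower value; A=2, B=12. A is better since 2 < 12.

A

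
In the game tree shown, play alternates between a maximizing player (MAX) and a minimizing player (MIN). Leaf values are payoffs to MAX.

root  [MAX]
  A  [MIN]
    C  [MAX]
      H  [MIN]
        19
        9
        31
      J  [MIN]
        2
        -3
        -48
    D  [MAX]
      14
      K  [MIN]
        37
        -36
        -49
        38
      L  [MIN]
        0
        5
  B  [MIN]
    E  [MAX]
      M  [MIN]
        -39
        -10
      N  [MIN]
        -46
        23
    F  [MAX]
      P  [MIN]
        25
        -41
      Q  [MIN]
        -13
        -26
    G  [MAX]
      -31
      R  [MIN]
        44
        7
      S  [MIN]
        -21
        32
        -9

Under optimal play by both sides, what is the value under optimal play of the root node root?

H (MIN): min(19, 9, 31) = 9
J (MIN): min(2, -3, -48) = -48
C (MAX): max(9, -48) = 9
K (MIN): min(37, -36, -49, 38) = -49
L (MIN): min(0, 5) = 0
D (MAX): max(14, -49, 0) = 14
A (MIN): min(9, 14) = 9
M (MIN): min(-39, -10) = -39
N (MIN): min(-46, 23) = -46
E (MAX): max(-39, -46) = -39
P (MIN): min(25, -41) = -41
Q (MIN): min(-13, -26) = -26
F (MAX): max(-41, -26) = -26
R (MIN): min(44, 7) = 7
S (MIN): min(-21, 32, -9) = -21
G (MAX): max(-31, 7, -21) = 7
B (MIN): min(-39, -26, 7) = -39
root (MAX): max(9, -39) = 9

9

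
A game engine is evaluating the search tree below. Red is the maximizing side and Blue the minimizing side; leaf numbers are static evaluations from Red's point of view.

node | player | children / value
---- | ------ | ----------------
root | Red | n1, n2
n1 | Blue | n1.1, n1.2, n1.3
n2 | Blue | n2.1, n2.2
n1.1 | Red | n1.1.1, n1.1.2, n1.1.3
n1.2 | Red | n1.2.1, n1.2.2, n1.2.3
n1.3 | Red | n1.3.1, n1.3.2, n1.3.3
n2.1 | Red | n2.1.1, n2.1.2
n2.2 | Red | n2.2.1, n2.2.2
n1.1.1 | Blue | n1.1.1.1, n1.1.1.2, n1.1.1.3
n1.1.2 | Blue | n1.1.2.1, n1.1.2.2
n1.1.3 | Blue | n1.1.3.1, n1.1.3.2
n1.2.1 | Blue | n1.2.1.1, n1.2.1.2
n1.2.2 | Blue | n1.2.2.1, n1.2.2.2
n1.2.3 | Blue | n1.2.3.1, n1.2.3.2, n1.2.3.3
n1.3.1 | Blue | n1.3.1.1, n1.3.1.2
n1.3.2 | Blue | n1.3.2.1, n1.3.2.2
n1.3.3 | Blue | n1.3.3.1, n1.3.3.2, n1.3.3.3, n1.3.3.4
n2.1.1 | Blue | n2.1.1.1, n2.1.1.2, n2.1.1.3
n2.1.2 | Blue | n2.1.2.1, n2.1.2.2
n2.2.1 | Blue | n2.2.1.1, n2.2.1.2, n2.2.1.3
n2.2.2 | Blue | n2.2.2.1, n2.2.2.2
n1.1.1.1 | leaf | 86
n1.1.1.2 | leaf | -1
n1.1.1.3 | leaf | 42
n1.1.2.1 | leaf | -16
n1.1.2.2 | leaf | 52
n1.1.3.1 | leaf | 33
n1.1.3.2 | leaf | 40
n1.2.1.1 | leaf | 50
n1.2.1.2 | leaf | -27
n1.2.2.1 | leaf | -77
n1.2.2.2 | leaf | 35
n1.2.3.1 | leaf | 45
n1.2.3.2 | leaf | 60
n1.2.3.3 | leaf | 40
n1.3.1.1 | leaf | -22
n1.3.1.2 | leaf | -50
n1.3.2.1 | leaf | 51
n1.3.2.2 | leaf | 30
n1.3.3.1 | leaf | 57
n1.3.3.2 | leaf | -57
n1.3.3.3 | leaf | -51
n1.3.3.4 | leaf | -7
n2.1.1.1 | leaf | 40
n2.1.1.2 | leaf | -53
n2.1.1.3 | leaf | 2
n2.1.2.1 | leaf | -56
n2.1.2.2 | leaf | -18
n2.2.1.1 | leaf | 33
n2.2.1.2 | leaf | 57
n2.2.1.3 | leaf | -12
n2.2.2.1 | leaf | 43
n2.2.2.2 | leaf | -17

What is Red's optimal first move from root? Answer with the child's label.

n1

n1.1.1 (Blue): min(86, -1, 42) = -1
n1.1.2 (Blue): min(-16, 52) = -16
n1.1.3 (Blue): min(33, 40) = 33
n1.1 (Red): max(-1, -16, 33) = 33
n1.2.1 (Blue): min(50, -27) = -27
n1.2.2 (Blue): min(-77, 35) = -77
n1.2.3 (Blue): min(45, 60, 40) = 40
n1.2 (Red): max(-27, -77, 40) = 40
n1.3.1 (Blue): min(-22, -50) = -50
n1.3.2 (Blue): min(51, 30) = 30
n1.3.3 (Blue): min(57, -57, -51, -7) = -57
n1.3 (Red): max(-50, 30, -57) = 30
n1 (Blue): min(33, 40, 30) = 30
n2.1.1 (Blue): min(40, -53, 2) = -53
n2.1.2 (Blue): min(-56, -18) = -56
n2.1 (Red): max(-53, -56) = -53
n2.2.1 (Blue): min(33, 57, -12) = -12
n2.2.2 (Blue): min(43, -17) = -17
n2.2 (Red): max(-12, -17) = -12
n2 (Blue): min(-53, -12) = -53
root (Red): max(30, -53) = 30
Red at root wants the highest of {n1=30, n2=-53}, so chooses n1.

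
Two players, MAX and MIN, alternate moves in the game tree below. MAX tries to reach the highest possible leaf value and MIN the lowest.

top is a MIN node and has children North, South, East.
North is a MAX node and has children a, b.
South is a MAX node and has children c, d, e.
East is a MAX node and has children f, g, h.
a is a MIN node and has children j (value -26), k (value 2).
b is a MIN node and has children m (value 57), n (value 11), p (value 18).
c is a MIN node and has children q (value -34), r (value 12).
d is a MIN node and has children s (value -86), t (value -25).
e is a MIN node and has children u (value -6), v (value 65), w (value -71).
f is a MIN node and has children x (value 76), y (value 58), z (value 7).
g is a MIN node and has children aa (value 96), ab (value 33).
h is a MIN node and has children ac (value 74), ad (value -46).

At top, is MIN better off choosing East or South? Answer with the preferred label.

South

f (MIN): min(76, 58, 7) = 7
g (MIN): min(96, 33) = 33
h (MIN): min(74, -46) = -46
East (MAX): max(7, 33, -46) = 33
c (MIN): min(-34, 12) = -34
d (MIN): min(-86, -25) = -86
e (MIN): min(-6, 65, -71) = -71
South (MAX): max(-34, -86, -71) = -34
MIN prefers the lower value; East=33, South=-34. South is better since -34 < 33.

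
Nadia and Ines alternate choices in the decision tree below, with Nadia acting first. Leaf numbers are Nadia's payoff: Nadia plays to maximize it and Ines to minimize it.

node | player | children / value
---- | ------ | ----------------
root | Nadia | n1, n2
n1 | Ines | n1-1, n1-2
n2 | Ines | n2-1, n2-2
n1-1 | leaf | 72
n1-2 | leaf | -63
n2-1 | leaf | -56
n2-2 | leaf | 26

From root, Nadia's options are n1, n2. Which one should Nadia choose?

n2

n1 (Ines): min(72, -63) = -63
n2 (Ines): min(-56, 26) = -56
root (Nadia): max(-63, -56) = -56
Nadia at root wants the highest of {n1=-63, n2=-56}, so chooses n2.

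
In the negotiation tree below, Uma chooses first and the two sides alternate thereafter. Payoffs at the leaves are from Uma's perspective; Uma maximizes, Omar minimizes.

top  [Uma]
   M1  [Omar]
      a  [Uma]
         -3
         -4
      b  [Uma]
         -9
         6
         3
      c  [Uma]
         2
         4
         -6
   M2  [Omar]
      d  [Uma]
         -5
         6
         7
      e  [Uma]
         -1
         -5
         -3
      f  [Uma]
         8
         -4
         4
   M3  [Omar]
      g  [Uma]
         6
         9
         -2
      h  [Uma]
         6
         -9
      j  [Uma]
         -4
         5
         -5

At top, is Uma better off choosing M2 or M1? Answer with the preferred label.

M2

d (Uma): max(-5, 6, 7) = 7
e (Uma): max(-1, -5, -3) = -1
f (Uma): max(8, -4, 4) = 8
M2 (Omar): min(7, -1, 8) = -1
a (Uma): max(-3, -4) = -3
b (Uma): max(-9, 6, 3) = 6
c (Uma): max(2, 4, -6) = 4
M1 (Omar): min(-3, 6, 4) = -3
Uma prefers the higher value; M2=-1, M1=-3. M2 is better since -1 > -3.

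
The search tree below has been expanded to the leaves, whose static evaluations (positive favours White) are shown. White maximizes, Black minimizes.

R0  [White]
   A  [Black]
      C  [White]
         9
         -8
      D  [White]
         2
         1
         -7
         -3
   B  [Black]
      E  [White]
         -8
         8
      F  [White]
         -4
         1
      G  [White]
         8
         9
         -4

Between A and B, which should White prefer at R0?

A

C (White): max(9, -8) = 9
D (White): max(2, 1, -7, -3) = 2
A (Black): min(9, 2) = 2
E (White): max(-8, 8) = 8
F (White): max(-4, 1) = 1
G (White): max(8, 9, -4) = 9
B (Black): min(8, 1, 9) = 1
White prefers the higher value; A=2, B=1. A is better since 2 > 1.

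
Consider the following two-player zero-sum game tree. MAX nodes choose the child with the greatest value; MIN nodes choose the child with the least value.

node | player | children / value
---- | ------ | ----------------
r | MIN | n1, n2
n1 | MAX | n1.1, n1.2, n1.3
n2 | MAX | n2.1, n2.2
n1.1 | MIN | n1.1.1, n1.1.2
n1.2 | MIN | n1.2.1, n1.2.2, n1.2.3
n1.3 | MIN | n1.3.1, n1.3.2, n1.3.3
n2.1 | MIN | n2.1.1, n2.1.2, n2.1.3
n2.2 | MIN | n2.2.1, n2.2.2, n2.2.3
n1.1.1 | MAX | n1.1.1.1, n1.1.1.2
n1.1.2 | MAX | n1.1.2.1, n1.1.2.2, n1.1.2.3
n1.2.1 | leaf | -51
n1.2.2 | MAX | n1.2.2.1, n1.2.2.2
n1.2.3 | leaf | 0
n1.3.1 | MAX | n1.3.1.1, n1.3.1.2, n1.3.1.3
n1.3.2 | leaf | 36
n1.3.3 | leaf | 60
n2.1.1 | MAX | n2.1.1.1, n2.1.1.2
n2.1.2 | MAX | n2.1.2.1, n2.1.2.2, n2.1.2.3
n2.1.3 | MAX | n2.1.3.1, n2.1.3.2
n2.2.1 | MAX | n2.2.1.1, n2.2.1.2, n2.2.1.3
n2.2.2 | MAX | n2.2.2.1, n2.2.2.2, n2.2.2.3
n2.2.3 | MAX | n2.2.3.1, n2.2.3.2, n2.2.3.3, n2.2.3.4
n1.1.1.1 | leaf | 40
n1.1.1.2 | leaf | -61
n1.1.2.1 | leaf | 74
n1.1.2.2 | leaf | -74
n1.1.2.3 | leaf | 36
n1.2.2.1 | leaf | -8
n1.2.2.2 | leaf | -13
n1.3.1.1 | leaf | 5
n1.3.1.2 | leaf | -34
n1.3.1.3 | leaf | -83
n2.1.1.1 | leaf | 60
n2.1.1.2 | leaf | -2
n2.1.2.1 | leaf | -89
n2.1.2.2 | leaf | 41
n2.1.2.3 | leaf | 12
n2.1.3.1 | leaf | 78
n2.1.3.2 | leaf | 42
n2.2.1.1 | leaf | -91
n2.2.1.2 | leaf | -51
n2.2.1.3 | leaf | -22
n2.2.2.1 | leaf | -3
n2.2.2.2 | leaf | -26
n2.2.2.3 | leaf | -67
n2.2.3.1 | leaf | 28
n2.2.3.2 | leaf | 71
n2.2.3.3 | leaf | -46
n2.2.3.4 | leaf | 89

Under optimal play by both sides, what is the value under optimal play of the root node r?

n1.1.1 (MAX): max(40, -61) = 40
n1.1.2 (MAX): max(74, -74, 36) = 74
n1.1 (MIN): min(40, 74) = 40
n1.2.2 (MAX): max(-8, -13) = -8
n1.2 (MIN): min(-51, -8, 0) = -51
n1.3.1 (MAX): max(5, -34, -83) = 5
n1.3 (MIN): min(5, 36, 60) = 5
n1 (MAX): max(40, -51, 5) = 40
n2.1.1 (MAX): max(60, -2) = 60
n2.1.2 (MAX): max(-89, 41, 12) = 41
n2.1.3 (MAX): max(78, 42) = 78
n2.1 (MIN): min(60, 41, 78) = 41
n2.2.1 (MAX): max(-91, -51, -22) = -22
n2.2.2 (MAX): max(-3, -26, -67) = -3
n2.2.3 (MAX): max(28, 71, -46, 89) = 89
n2.2 (MIN): min(-22, -3, 89) = -22
n2 (MAX): max(41, -22) = 41
r (MIN): min(40, 41) = 40

40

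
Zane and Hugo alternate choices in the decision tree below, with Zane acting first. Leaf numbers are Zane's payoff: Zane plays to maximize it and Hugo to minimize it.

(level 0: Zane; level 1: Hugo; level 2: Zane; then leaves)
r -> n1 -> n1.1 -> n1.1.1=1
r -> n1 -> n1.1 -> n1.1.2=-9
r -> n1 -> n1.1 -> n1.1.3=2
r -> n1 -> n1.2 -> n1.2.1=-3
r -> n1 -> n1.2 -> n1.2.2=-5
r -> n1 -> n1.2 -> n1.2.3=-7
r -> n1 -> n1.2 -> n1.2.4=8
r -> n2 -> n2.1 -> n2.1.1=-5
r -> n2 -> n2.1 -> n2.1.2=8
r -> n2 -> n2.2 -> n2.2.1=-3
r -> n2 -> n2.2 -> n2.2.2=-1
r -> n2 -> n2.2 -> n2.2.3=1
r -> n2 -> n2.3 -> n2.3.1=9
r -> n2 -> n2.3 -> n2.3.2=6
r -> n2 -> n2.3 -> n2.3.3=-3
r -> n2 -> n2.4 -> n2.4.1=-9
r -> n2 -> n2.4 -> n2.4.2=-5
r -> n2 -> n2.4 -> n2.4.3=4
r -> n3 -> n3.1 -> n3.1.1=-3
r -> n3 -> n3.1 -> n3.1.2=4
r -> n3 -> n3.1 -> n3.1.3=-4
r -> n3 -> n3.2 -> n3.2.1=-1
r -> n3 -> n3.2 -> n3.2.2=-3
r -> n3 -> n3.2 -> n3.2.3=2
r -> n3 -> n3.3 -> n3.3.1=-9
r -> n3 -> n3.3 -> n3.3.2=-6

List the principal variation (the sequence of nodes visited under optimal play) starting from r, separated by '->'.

r -> n1 -> n1.1 -> n1.1.3

n1.1 (Zane): max(1, -9, 2) = 2
n1.2 (Zane): max(-3, -5, -7, 8) = 8
n1 (Hugo): min(2, 8) = 2
n2.1 (Zane): max(-5, 8) = 8
n2.2 (Zane): max(-3, -1, 1) = 1
n2.3 (Zane): max(9, 6, -3) = 9
n2.4 (Zane): max(-9, -5, 4) = 4
n2 (Hugo): min(8, 1, 9, 4) = 1
n3.1 (Zane): max(-3, 4, -4) = 4
n3.2 (Zane): max(-1, -3, 2) = 2
n3.3 (Zane): max(-9, -6) = -6
n3 (Hugo): min(4, 2, -6) = -6
r (Zane): max(2, 1, -6) = 2
At r, Zane picks n1 (highest: 2).
At n1, Hugo picks n1.1 (lowest: 2).
At n1.1, Zane picks n1.1.3 (highest: 2).
Terminal value 2.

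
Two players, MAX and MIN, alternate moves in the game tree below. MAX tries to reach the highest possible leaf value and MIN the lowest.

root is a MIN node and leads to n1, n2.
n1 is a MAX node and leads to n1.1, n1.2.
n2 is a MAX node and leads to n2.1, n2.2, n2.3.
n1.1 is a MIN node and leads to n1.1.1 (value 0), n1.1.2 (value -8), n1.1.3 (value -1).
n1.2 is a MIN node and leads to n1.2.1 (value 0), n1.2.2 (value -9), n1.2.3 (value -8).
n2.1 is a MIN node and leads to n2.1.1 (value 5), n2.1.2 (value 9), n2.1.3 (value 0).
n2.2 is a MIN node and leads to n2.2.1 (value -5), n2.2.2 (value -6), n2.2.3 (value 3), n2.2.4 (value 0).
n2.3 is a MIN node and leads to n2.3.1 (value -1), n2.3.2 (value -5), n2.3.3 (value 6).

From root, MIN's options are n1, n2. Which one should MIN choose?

n1.1 (MIN): min(0, -8, -1) = -8
n1.2 (MIN): min(0, -9, -8) = -9
n1 (MAX): max(-8, -9) = -8
n2.1 (MIN): min(5, 9, 0) = 0
n2.2 (MIN): min(-5, -6, 3, 0) = -6
n2.3 (MIN): min(-1, -5, 6) = -5
n2 (MAX): max(0, -6, -5) = 0
root (MIN): min(-8, 0) = -8
MIN at root wants the lowest of {n1=-8, n2=0}, so chooses n1.

n1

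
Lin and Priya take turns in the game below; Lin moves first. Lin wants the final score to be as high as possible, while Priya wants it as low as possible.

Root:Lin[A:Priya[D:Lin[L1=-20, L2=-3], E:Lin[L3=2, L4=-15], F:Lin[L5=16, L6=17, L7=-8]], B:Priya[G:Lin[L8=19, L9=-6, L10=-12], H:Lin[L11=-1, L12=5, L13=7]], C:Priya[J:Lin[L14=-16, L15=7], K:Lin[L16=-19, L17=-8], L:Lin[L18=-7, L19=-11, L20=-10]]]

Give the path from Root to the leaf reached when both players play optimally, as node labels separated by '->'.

Root -> B -> H -> L13

D (Lin): max(-20, -3) = -3
E (Lin): max(2, -15) = 2
F (Lin): max(16, 17, -8) = 17
A (Priya): min(-3, 2, 17) = -3
G (Lin): max(19, -6, -12) = 19
H (Lin): max(-1, 5, 7) = 7
B (Priya): min(19, 7) = 7
J (Lin): max(-16, 7) = 7
K (Lin): max(-19, -8) = -8
L (Lin): max(-7, -11, -10) = -7
C (Priya): min(7, -8, -7) = -8
Root (Lin): max(-3, 7, -8) = 7
At Root, Lin picks B (highest: 7).
At B, Priya picks H (lowest: 7).
At H, Lin picks L13 (highest: 7).
Terminal value 7.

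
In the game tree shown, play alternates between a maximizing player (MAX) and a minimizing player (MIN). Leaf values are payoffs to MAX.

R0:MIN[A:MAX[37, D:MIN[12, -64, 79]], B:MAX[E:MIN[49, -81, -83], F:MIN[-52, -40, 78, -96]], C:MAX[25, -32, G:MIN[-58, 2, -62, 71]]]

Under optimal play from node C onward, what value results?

25

G (MIN): min(-58, 2, -62, 71) = -62
C (MAX): max(25, -32, -62) = 25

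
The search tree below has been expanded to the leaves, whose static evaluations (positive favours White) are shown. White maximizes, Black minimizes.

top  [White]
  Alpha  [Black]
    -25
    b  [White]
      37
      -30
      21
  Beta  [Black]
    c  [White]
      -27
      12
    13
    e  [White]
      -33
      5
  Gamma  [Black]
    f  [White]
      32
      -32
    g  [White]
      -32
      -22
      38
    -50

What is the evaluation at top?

5

b (White): max(37, -30, 21) = 37
Alpha (Black): min(-25, 37) = -25
c (White): max(-27, 12) = 12
e (White): max(-33, 5) = 5
Beta (Black): min(12, 13, 5) = 5
f (White): max(32, -32) = 32
g (White): max(-32, -22, 38) = 38
Gamma (Black): min(32, 38, -50) = -50
top (White): max(-25, 5, -50) = 5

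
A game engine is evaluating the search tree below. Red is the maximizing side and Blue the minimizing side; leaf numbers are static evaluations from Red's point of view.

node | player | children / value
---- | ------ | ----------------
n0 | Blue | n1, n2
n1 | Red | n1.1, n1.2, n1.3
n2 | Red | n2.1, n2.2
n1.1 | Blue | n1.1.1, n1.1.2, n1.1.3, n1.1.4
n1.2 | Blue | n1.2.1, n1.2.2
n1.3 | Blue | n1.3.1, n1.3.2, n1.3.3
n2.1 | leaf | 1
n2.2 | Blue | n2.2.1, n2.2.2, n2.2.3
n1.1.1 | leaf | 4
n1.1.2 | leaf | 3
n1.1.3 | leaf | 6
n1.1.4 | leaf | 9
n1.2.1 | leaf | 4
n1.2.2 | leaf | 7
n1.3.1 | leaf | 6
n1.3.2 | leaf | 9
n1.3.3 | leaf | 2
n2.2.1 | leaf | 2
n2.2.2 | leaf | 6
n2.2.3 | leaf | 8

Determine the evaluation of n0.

n1.1 (Blue): min(4, 3, 6, 9) = 3
n1.2 (Blue): min(4, 7) = 4
n1.3 (Blue): min(6, 9, 2) = 2
n1 (Red): max(3, 4, 2) = 4
n2.2 (Blue): min(2, 6, 8) = 2
n2 (Red): max(1, 2) = 2
n0 (Blue): min(4, 2) = 2

2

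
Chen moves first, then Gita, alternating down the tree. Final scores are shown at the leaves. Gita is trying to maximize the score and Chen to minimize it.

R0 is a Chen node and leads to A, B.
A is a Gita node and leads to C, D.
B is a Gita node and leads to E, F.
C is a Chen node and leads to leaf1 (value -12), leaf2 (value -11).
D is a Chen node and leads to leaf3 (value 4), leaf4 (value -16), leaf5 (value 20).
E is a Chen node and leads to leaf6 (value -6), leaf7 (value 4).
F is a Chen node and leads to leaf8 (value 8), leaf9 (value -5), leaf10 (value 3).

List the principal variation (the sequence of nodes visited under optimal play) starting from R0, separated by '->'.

C (Chen): min(-12, -11) = -12
D (Chen): min(4, -16, 20) = -16
A (Gita): max(-12, -16) = -12
E (Chen): min(-6, 4) = -6
F (Chen): min(8, -5, 3) = -5
B (Gita): max(-6, -5) = -5
R0 (Chen): min(-12, -5) = -12
At R0, Chen picks A (lowest: -12).
At A, Gita picks C (highest: -12).
At C, Chen picks leaf1 (lowest: -12).
Terminal value -12.

R0 -> A -> C -> leaf1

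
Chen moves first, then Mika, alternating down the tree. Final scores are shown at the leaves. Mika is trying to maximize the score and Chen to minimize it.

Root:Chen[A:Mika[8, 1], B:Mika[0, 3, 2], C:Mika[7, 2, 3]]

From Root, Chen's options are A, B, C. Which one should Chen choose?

A (Mika): max(8, 1) = 8
B (Mika): max(0, 3, 2) = 3
C (Mika): max(7, 2, 3) = 7
Root (Chen): min(8, 3, 7) = 3
Chen at Root wants the lowest of {A=8, B=3, C=7}, so chooses B.

B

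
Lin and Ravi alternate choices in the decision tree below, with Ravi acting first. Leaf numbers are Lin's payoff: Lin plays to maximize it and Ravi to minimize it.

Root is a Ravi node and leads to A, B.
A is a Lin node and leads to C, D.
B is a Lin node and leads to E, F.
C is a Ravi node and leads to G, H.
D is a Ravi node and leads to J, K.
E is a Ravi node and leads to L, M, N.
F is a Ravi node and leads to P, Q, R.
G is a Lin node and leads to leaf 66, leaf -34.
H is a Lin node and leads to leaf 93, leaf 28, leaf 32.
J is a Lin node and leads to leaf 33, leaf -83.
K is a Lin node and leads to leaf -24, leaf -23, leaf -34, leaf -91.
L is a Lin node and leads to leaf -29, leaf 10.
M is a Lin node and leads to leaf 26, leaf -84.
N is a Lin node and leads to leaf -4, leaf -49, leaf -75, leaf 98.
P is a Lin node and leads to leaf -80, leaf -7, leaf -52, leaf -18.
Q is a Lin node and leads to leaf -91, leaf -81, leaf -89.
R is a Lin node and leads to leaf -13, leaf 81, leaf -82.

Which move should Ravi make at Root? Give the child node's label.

G (Lin): max(66, -34) = 66
H (Lin): max(93, 28, 32) = 93
C (Ravi): min(66, 93) = 66
J (Lin): max(33, -83) = 33
K (Lin): max(-24, -23, -34, -91) = -23
D (Ravi): min(33, -23) = -23
A (Lin): max(66, -23) = 66
L (Lin): max(-29, 10) = 10
M (Lin): max(26, -84) = 26
N (Lin): max(-4, -49, -75, 98) = 98
E (Ravi): min(10, 26, 98) = 10
P (Lin): max(-80, -7, -52, -18) = -7
Q (Lin): max(-91, -81, -89) = -81
R (Lin): max(-13, 81, -82) = 81
F (Ravi): min(-7, -81, 81) = -81
B (Lin): max(10, -81) = 10
Root (Ravi): min(66, 10) = 10
Ravi at Root wants the lowest of {A=66, B=10}, so chooses B.

B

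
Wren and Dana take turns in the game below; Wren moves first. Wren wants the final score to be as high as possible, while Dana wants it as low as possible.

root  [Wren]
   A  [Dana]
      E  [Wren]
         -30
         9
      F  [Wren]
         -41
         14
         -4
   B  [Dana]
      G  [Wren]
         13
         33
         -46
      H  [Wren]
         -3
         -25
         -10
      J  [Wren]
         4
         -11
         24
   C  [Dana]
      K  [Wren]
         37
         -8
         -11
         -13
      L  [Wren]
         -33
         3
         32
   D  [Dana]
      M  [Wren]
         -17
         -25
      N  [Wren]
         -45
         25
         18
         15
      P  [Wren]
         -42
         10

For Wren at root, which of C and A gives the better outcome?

K (Wren): max(37, -8, -11, -13) = 37
L (Wren): max(-33, 3, 32) = 32
C (Dana): min(37, 32) = 32
E (Wren): max(-30, 9) = 9
F (Wren): max(-41, 14, -4) = 14
A (Dana): min(9, 14) = 9
Wren prefers the higher value; C=32, A=9. C is better since 32 > 9.

C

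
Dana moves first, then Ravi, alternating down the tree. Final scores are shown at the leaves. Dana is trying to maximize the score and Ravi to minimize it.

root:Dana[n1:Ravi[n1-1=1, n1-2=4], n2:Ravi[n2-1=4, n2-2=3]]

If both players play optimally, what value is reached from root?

n1 (Ravi): min(1, 4) = 1
n2 (Ravi): min(4, 3) = 3
root (Dana): max(1, 3) = 3

3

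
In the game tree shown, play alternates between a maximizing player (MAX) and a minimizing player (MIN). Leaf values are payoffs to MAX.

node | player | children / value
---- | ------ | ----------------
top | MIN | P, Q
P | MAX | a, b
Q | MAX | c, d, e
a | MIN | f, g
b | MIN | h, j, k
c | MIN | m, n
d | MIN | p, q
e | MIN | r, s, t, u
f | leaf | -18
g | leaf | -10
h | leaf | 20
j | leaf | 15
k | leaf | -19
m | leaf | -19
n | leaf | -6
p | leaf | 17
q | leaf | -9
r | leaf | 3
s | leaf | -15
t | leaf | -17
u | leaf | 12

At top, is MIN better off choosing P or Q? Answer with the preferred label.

P

a (MIN): min(-18, -10) = -18
b (MIN): min(20, 15, -19) = -19
P (MAX): max(-18, -19) = -18
c (MIN): min(-19, -6) = -19
d (MIN): min(17, -9) = -9
e (MIN): min(3, -15, -17, 12) = -17
Q (MAX): max(-19, -9, -17) = -9
MIN prefers the lower value; P=-18, Q=-9. P is better since -18 < -9.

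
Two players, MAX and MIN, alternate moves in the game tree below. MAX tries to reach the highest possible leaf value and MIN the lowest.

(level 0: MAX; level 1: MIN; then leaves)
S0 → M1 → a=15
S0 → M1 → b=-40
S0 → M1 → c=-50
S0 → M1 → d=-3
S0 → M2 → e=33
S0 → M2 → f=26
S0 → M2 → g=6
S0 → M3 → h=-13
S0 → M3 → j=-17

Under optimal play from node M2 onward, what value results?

6

M2 (MIN): min(33, 26, 6) = 6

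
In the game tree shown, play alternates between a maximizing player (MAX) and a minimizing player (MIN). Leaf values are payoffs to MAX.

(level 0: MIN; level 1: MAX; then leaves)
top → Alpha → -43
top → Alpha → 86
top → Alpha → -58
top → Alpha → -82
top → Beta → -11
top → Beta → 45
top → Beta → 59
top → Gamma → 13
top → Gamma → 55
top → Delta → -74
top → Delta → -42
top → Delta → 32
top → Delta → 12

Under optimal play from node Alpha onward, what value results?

86

Alpha (MAX): max(-43, 86, -58, -82) = 86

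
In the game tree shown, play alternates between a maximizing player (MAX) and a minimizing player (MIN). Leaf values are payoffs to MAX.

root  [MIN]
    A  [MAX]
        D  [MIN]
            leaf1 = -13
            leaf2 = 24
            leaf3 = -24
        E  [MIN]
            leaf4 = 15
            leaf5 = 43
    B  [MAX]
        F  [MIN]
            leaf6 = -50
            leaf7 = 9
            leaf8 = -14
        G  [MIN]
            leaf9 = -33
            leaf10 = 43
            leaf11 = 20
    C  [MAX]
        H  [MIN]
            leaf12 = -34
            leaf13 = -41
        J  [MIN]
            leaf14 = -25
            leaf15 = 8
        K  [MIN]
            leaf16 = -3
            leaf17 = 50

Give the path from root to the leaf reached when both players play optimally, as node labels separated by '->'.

root -> B -> G -> leaf9

D (MIN): min(-13, 24, -24) = -24
E (MIN): min(15, 43) = 15
A (MAX): max(-24, 15) = 15
F (MIN): min(-50, 9, -14) = -50
G (MIN): min(-33, 43, 20) = -33
B (MAX): max(-50, -33) = -33
H (MIN): min(-34, -41) = -41
J (MIN): min(-25, 8) = -25
K (MIN): min(-3, 50) = -3
C (MAX): max(-41, -25, -3) = -3
root (MIN): min(15, -33, -3) = -33
At root, MIN picks B (lowest: -33).
At B, MAX picks G (highest: -33).
At G, MIN picks leaf9 (lowest: -33).
Terminal value -33.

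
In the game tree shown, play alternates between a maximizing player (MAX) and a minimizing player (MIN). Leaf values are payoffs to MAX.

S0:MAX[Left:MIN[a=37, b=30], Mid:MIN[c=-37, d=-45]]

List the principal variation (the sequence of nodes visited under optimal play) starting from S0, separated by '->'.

Left (MIN): min(37, 30) = 30
Mid (MIN): min(-37, -45) = -45
S0 (MAX): max(30, -45) = 30
At S0, MAX picks Left (highest: 30).
At Left, MIN picks b (lowest: 30).
Terminal value 30.

S0 -> Left -> b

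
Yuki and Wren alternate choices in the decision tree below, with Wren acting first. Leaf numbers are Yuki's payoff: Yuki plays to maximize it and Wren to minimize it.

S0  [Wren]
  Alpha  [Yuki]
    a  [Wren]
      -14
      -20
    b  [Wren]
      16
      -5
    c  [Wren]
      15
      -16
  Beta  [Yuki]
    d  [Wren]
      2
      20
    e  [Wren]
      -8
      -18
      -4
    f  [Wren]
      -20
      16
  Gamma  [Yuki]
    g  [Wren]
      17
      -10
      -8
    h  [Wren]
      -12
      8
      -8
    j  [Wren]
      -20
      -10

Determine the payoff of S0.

a (Wren): min(-14, -20) = -20
b (Wren): min(16, -5) = -5
c (Wren): min(15, -16) = -16
Alpha (Yuki): max(-20, -5, -16) = -5
d (Wren): min(2, 20) = 2
e (Wren): min(-8, -18, -4) = -18
f (Wren): min(-20, 16) = -20
Beta (Yuki): max(2, -18, -20) = 2
g (Wren): min(17, -10, -8) = -10
h (Wren): min(-12, 8, -8) = -12
j (Wren): min(-20, -10) = -20
Gamma (Yuki): max(-10, -12, -20) = -10
S0 (Wren): min(-5, 2, -10) = -10

-10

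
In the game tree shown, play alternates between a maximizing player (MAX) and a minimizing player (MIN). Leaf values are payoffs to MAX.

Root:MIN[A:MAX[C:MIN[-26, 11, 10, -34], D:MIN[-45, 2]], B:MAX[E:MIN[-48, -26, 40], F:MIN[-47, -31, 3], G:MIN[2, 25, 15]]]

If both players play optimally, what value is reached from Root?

C (MIN): min(-26, 11, 10, -34) = -34
D (MIN): min(-45, 2) = -45
A (MAX): max(-34, -45) = -34
E (MIN): min(-48, -26, 40) = -48
F (MIN): min(-47, -31, 3) = -47
G (MIN): min(2, 25, 15) = 2
B (MAX): max(-48, -47, 2) = 2
Root (MIN): min(-34, 2) = -34

-34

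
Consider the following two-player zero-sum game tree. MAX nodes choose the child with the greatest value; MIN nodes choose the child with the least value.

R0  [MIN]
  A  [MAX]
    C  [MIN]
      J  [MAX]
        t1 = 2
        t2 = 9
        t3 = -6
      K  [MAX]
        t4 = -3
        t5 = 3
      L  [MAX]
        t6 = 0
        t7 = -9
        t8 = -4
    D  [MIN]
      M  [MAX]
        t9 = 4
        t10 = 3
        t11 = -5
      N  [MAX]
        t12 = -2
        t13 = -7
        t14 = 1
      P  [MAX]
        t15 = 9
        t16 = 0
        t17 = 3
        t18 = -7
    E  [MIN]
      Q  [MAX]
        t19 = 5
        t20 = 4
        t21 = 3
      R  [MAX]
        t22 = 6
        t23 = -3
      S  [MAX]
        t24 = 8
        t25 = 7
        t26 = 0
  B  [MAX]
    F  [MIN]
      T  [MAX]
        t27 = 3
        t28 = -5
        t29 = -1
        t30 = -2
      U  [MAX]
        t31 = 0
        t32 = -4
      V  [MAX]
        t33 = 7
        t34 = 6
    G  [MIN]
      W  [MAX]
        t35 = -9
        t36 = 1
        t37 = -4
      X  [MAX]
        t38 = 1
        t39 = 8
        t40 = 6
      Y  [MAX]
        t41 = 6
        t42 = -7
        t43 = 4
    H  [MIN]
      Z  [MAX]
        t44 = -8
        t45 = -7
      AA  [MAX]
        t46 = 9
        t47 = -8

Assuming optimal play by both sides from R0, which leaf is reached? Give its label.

J (MAX): max(2, 9, -6) = 9
K (MAX): max(-3, 3) = 3
L (MAX): max(0, -9, -4) = 0
C (MIN): min(9, 3, 0) = 0
M (MAX): max(4, 3, -5) = 4
N (MAX): max(-2, -7, 1) = 1
P (MAX): max(9, 0, 3, -7) = 9
D (MIN): min(4, 1, 9) = 1
Q (MAX): max(5, 4, 3) = 5
R (MAX): max(6, -3) = 6
S (MAX): max(8, 7, 0) = 8
E (MIN): min(5, 6, 8) = 5
A (MAX): max(0, 1, 5) = 5
T (MAX): max(3, -5, -1, -2) = 3
U (MAX): max(0, -4) = 0
V (MAX): max(7, 6) = 7
F (MIN): min(3, 0, 7) = 0
W (MAX): max(-9, 1, -4) = 1
X (MAX): max(1, 8, 6) = 8
Y (MAX): max(6, -7, 4) = 6
G (MIN): min(1, 8, 6) = 1
Z (MAX): max(-8, -7) = -7
AA (MAX): max(9, -8) = 9
H (MIN): min(-7, 9) = -7
B (MAX): max(0, 1, -7) = 1
R0 (MIN): min(5, 1) = 1
At R0, MIN picks B (lowest: 1).
At B, MAX picks G (highest: 1).
At G, MIN picks W (lowest: 1).
At W, MAX picks t36 (highest: 1).
Terminal value 1.

t36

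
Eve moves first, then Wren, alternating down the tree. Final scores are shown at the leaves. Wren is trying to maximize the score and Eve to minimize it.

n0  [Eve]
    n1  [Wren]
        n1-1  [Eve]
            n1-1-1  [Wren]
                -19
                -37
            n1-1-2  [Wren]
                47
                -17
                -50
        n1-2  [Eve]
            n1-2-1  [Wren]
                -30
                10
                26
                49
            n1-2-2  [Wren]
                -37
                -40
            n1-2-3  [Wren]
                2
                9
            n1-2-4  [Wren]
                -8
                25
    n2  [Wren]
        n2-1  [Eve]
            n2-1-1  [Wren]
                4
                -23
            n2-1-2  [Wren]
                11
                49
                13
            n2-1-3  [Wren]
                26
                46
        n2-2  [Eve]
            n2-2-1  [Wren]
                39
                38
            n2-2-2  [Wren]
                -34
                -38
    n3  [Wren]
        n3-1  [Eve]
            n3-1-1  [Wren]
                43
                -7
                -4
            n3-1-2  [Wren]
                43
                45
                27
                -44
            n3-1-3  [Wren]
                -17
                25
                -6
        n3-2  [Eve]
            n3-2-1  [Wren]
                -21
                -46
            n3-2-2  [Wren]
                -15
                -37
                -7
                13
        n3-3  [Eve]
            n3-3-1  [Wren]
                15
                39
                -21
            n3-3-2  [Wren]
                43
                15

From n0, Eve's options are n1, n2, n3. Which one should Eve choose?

n1-1-1 (Wren): max(-19, -37) = -19
n1-1-2 (Wren): max(47, -17, -50) = 47
n1-1 (Eve): min(-19, 47) = -19
n1-2-1 (Wren): max(-30, 10, 26, 49) = 49
n1-2-2 (Wren): max(-37, -40) = -37
n1-2-3 (Wren): max(2, 9) = 9
n1-2-4 (Wren): max(-8, 25) = 25
n1-2 (Eve): min(49, -37, 9, 25) = -37
n1 (Wren): max(-19, -37) = -19
n2-1-1 (Wren): max(4, -23) = 4
n2-1-2 (Wren): max(11, 49, 13) = 49
n2-1-3 (Wren): max(26, 46) = 46
n2-1 (Eve): min(4, 49, 46) = 4
n2-2-1 (Wren): max(39, 38) = 39
n2-2-2 (Wren): max(-34, -38) = -34
n2-2 (Eve): min(39, -34) = -34
n2 (Wren): max(4, -34) = 4
n3-1-1 (Wren): max(43, -7, -4) = 43
n3-1-2 (Wren): max(43, 45, 27, -44) = 45
n3-1-3 (Wren): max(-17, 25, -6) = 25
n3-1 (Eve): min(43, 45, 25) = 25
n3-2-1 (Wren): max(-21, -46) = -21
n3-2-2 (Wren): max(-15, -37, -7, 13) = 13
n3-2 (Eve): min(-21, 13) = -21
n3-3-1 (Wren): max(15, 39, -21) = 39
n3-3-2 (Wren): max(43, 15) = 43
n3-3 (Eve): min(39, 43) = 39
n3 (Wren): max(25, -21, 39) = 39
n0 (Eve): min(-19, 4, 39) = -19
Eve at n0 wants the lowest of {n1=-19, n2=4, n3=39}, so chooses n1.

n1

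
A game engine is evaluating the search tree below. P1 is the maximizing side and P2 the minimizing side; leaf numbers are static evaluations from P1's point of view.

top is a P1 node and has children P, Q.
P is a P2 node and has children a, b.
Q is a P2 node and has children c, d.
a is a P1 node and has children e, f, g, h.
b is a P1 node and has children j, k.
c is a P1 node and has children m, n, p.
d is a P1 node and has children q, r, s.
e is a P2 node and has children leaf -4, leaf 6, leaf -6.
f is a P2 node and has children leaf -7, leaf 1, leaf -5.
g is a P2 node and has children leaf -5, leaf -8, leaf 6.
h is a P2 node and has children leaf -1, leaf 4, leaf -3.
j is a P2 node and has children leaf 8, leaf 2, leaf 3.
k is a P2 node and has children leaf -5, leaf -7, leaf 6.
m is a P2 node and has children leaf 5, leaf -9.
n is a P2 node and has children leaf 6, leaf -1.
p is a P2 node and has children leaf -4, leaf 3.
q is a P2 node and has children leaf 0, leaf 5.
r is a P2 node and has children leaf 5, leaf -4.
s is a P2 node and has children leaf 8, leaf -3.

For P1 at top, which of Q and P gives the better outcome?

Q

m (P2): min(5, -9) = -9
n (P2): min(6, -1) = -1
p (P2): min(-4, 3) = -4
c (P1): max(-9, -1, -4) = -1
q (P2): min(0, 5) = 0
r (P2): min(5, -4) = -4
s (P2): min(8, -3) = -3
d (P1): max(0, -4, -3) = 0
Q (P2): min(-1, 0) = -1
e (P2): min(-4, 6, -6) = -6
f (P2): min(-7, 1, -5) = -7
g (P2): min(-5, -8, 6) = -8
h (P2): min(-1, 4, -3) = -3
a (P1): max(-6, -7, -8, -3) = -3
j (P2): min(8, 2, 3) = 2
k (P2): min(-5, -7, 6) = -7
b (P1): max(2, -7) = 2
P (P2): min(-3, 2) = -3
P1 prefers the higher value; Q=-1, P=-3. Q is better since -1 > -3.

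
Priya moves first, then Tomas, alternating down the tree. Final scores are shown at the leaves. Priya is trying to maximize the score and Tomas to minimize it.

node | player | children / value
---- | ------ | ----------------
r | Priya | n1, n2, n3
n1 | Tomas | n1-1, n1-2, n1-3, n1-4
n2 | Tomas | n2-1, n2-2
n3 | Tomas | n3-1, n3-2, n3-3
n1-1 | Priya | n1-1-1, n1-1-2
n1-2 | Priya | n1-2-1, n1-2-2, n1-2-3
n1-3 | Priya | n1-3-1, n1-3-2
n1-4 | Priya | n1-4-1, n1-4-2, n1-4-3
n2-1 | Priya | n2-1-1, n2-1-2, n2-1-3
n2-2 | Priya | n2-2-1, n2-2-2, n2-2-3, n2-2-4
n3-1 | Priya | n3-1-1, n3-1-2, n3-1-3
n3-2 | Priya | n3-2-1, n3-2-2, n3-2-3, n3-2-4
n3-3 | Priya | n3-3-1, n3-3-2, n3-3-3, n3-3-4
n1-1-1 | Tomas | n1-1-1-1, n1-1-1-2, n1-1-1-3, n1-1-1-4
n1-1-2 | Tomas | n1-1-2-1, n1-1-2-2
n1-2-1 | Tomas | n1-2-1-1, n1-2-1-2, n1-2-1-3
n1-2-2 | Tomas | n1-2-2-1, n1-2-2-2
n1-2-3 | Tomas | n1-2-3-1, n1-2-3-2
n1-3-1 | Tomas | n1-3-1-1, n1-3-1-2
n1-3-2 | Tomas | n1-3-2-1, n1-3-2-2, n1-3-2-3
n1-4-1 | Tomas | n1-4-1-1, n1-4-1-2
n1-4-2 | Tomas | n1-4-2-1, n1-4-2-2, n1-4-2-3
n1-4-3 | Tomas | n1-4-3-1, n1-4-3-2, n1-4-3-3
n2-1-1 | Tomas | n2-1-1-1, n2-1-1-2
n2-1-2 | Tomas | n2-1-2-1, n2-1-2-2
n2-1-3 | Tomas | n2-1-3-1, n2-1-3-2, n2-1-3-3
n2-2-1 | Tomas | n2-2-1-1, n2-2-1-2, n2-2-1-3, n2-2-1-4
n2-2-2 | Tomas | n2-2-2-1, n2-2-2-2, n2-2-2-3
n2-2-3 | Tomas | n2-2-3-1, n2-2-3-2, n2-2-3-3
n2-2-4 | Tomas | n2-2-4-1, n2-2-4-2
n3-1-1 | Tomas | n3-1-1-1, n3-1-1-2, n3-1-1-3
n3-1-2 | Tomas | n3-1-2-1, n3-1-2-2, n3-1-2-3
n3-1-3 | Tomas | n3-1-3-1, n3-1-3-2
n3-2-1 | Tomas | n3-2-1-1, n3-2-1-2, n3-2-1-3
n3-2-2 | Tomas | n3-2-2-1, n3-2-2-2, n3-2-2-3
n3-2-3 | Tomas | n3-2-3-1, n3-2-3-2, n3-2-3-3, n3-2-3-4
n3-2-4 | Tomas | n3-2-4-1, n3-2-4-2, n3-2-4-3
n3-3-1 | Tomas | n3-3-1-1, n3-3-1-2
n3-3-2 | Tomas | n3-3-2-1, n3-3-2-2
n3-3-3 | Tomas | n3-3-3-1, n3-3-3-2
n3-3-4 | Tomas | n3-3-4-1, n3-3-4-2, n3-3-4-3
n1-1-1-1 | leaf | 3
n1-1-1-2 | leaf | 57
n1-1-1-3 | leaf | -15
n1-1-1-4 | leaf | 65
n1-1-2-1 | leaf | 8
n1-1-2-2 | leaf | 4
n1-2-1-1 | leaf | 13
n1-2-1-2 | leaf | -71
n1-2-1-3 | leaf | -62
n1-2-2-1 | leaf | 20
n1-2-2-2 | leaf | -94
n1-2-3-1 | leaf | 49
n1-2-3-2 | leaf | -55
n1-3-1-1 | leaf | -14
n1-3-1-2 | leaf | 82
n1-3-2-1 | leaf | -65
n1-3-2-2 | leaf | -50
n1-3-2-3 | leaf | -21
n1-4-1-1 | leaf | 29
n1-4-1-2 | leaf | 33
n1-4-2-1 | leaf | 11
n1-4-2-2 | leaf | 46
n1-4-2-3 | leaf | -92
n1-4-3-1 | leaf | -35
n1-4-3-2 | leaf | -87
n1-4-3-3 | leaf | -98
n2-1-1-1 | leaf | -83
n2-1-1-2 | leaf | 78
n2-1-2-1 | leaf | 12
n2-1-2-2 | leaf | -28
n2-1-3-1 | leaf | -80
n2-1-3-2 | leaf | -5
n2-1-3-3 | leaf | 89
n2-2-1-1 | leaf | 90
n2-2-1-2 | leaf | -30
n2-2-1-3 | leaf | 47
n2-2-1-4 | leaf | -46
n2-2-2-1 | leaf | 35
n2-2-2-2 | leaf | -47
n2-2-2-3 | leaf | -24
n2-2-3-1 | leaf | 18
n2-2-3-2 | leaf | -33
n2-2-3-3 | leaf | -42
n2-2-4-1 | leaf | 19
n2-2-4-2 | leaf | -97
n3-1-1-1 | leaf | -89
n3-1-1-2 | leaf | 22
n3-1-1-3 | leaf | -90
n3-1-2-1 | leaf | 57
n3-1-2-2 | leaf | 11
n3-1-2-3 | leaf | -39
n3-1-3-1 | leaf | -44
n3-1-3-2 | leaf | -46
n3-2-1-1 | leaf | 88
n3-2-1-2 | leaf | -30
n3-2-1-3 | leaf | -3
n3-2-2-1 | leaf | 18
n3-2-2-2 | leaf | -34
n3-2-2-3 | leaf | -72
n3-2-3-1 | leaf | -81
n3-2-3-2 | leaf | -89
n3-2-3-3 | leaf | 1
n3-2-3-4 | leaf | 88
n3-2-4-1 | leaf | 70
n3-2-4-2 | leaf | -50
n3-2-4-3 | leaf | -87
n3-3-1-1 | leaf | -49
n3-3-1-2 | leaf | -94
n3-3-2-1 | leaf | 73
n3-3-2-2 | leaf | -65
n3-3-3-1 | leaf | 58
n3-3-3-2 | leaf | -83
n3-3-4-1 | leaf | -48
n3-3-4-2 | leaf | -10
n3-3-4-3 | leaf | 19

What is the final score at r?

n1-1-1 (Tomas): min(3, 57, -15, 65) = -15
n1-1-2 (Tomas): min(8, 4) = 4
n1-1 (Priya): max(-15, 4) = 4
n1-2-1 (Tomas): min(13, -71, -62) = -71
n1-2-2 (Tomas): min(20, -94) = -94
n1-2-3 (Tomas): min(49, -55) = -55
n1-2 (Priya): max(-71, -94, -55) = -55
n1-3-1 (Tomas): min(-14, 82) = -14
n1-3-2 (Tomas): min(-65, -50, -21) = -65
n1-3 (Priya): max(-14, -65) = -14
n1-4-1 (Tomas): min(29, 33) = 29
n1-4-2 (Tomas): min(11, 46, -92) = -92
n1-4-3 (Tomas): min(-35, -87, -98) = -98
n1-4 (Priya): max(29, -92, -98) = 29
n1 (Tomas): min(4, -55, -14, 29) = -55
n2-1-1 (Tomas): min(-83, 78) = -83
n2-1-2 (Tomas): min(12, -28) = -28
n2-1-3 (Tomas): min(-80, -5, 89) = -80
n2-1 (Priya): max(-83, -28, -80) = -28
n2-2-1 (Tomas): min(90, -30, 47, -46) = -46
n2-2-2 (Tomas): min(35, -47, -24) = -47
n2-2-3 (Tomas): min(18, -33, -42) = -42
n2-2-4 (Tomas): min(19, -97) = -97
n2-2 (Priya): max(-46, -47, -42, -97) = -42
n2 (Tomas): min(-28, -42) = -42
n3-1-1 (Tomas): min(-89, 22, -90) = -90
n3-1-2 (Tomas): min(57, 11, -39) = -39
n3-1-3 (Tomas): min(-44, -46) = -46
n3-1 (Priya): max(-90, -39, -46) = -39
n3-2-1 (Tomas): min(88, -30, -3) = -30
n3-2-2 (Tomas): min(18, -34, -72) = -72
n3-2-3 (Tomas): min(-81, -89, 1, 88) = -89
n3-2-4 (Tomas): min(70, -50, -87) = -87
n3-2 (Priya): max(-30, -72, -89, -87) = -30
n3-3-1 (Tomas): min(-49, -94) = -94
n3-3-2 (Tomas): min(73, -65) = -65
n3-3-3 (Tomas): min(58, -83) = -83
n3-3-4 (Tomas): min(-48, -10, 19) = -48
n3-3 (Priya): max(-94, -65, -83, -48) = -48
n3 (Tomas): min(-39, -30, -48) = -48
r (Priya): max(-55, -42, -48) = -42

-42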